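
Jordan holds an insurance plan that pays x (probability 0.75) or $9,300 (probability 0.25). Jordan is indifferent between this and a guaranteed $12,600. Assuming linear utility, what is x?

x = $13,700

0.75·x + 0.25·9300 = 12600
0.75·x = 12600 − 2325 = 10275
x = 10275 / 0.75 = 13700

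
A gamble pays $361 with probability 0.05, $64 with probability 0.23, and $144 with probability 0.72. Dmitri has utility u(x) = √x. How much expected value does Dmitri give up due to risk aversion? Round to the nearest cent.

$5.81

E[u] = 0.05·√361 + 0.23·√64 + 0.72·√144 = 0.05·19 + 0.23·8 + 0.72·12 = 11.43
CE = (11.43)² = 130.6449
Risk premium = EV − CE = 136.45 − 130.6449 = 5.8051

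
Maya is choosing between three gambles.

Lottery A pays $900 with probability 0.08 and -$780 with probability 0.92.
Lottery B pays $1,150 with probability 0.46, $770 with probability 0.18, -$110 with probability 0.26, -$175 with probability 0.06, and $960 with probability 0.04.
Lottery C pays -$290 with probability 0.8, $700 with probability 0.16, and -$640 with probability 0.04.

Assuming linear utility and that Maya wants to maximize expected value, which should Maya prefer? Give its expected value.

Lottery A = 0.08 × 900 + 0.92 × (-780) = 72 − 717.6 = -645.6
Lottery B = 0.46 × 1150 + 0.18 × 770 + 0.26 × (-110) + 0.06 × (-175) + 0.04 × 960 = 529 + 138.6 − 28.6 − 10.5 + 38.4 = 666.9
Lottery C = 0.8 × (-290) + 0.16 × 700 + 0.04 × (-640) = -232 + 112 − 25.6 = -145.6

Lottery B ($666.90)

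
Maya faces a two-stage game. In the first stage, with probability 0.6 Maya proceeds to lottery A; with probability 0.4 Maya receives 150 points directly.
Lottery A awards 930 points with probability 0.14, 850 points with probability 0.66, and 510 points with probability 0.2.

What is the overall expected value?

535.92 points

EV(A) = 0.14 × 930 + 0.66 × 850 + 0.2 × 510 = 130.2 + 561 + 102 = 793.2
Branch B: 150 (certain)
Overall = 0.6 × 793.2 + 0.4 × 150 = 475.92 + 60 = 535.92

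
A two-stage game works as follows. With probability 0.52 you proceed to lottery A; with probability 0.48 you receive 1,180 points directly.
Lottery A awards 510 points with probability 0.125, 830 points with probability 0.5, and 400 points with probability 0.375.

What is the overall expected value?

EV(A) = 0.125 × 510 + 0.5 × 830 + 0.375 × 400 = 63.75 + 415 + 150 = 628.75
Branch B: 1180 (certain)
Overall = 0.52 × 628.75 + 0.48 × 1180 = 326.95 + 566.4 = 893.35

893.35 points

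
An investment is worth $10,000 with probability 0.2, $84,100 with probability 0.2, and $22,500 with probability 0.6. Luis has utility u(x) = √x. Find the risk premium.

E[u] = 0.2·√10000 + 0.2·√84100 + 0.6·√22500 = 0.2·100 + 0.2·290 + 0.6·150 = 168
CE = (168)² = 28224
Risk premium = EV − CE = 32320 − 28224 = 4096

$4,096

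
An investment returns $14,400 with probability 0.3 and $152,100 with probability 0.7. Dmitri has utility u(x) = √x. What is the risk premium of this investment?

$15,309

E[u] = 0.3·√14400 + 0.7·√152100 = 0.3·120 + 0.7·390 = 309
CE = (309)² = 95481
Risk premium = EV − CE = 110790 − 95481 = 15309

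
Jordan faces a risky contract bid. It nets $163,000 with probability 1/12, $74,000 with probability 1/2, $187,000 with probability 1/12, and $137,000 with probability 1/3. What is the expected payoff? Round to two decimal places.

EV = 1/12 × 163000 + 1/2 × 74000 + 1/12 × 187000 + 1/3 × 137000 = 13583.3333 + 37000 + 15583.3333 + 45666.6667 = 111833.3333

$111,833.33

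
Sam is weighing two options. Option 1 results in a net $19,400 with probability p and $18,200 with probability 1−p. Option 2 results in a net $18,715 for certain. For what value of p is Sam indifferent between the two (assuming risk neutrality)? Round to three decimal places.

p = 0.429

p·19400 + (1−p)·18200 = 18715
1200p + 18200 = 18715
p = (18715 − 18200) / 1200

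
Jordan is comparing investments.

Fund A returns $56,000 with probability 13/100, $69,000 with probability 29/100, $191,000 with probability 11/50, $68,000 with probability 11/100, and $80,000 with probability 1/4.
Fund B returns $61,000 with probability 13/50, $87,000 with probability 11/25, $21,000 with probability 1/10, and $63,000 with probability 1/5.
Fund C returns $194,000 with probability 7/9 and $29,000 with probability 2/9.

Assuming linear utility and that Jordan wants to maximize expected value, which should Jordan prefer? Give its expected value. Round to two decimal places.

Fund A = 13/100 × 56000 + 29/100 × 69000 + 11/50 × 191000 + 11/100 × 68000 + 1/4 × 80000 = 7280 + 20010 + 42020 + 7480 + 20000 = 96790
Fund B = 13/50 × 61000 + 11/25 × 87000 + 1/10 × 21000 + 1/5 × 63000 = 15860 + 38280 + 2100 + 12600 = 68840
Fund C = 7/9 × 194000 + 2/9 × 29000 = 150888.8889 + 6444.4444 = 157333.3333

Fund C ($157,333.33)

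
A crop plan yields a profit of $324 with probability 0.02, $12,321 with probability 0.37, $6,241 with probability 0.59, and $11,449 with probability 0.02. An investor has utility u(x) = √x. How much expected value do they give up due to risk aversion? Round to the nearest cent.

E[u] = 0.02·√324 + 0.37·√12321 + 0.59·√6241 + 0.02·√11449 = 0.02·18 + 0.37·111 + 0.59·79 + 0.02·107 = 90.18
CE = (90.18)² = 8132.4324
Risk premium = EV − CE = 8476.42 − 8132.4324 = 343.9876

$343.99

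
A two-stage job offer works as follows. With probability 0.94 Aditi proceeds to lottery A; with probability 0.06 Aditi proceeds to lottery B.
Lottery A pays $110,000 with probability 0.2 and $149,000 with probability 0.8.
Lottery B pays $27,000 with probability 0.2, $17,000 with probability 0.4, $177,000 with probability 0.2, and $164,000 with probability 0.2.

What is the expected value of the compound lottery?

$137,552

EV(A) = 0.2 × 110000 + 0.8 × 149000 = 22000 + 119200 = 141200
EV(B) = 0.2 × 27000 + 0.4 × 17000 + 0.2 × 177000 + 0.2 × 164000 = 5400 + 6800 + 35400 + 32800 = 80400
Overall = 0.94 × 141200 + 0.06 × 80400 = 132728 + 4824 = 137552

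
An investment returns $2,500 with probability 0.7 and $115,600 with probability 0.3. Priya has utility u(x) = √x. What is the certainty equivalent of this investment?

E[u] = 0.7·√2500 + 0.3·√115600 = 0.7·50 + 0.3·340 = 137
CE = (137)² = 18769

$18,769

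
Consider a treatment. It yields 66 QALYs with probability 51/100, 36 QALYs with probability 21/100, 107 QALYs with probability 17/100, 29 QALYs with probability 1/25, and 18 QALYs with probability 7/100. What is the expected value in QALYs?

EV = 51/100 × 66 + 21/100 × 36 + 17/100 × 107 + 1/25 × 29 + 7/100 × 18 = 33.66 + 7.56 + 18.19 + 1.16 + 1.26 = 61.83

61.83 QALYs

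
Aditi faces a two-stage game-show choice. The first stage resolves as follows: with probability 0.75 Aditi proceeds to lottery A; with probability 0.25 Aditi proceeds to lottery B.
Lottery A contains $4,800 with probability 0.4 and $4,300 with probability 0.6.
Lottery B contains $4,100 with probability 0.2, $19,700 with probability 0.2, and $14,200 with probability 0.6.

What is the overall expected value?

EV(A) = 0.4 × 4800 + 0.6 × 4300 = 1920 + 2580 = 4500
EV(B) = 0.2 × 4100 + 0.2 × 19700 + 0.6 × 14200 = 820 + 3940 + 8520 = 13280
Overall = 0.75 × 4500 + 0.25 × 13280 = 3375 + 3320 = 6695

$6,695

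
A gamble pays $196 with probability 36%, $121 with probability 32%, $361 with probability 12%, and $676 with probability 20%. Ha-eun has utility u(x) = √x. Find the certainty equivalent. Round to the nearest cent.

$257.28

E[u] = 0.36·√196 + 0.32·√121 + 0.12·√361 + 0.2·√676 = 0.36·14 + 0.32·11 + 0.12·19 + 0.2·26 = 16.04
CE = (16.04)² = 257.2816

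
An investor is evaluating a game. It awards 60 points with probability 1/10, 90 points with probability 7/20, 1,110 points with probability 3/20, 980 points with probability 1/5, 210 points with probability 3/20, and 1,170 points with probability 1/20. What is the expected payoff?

490 points

EV = 1/10 × 60 + 7/20 × 90 + 3/20 × 1110 + 1/5 × 980 + 3/20 × 210 + 1/20 × 1170 = 6 + 31.5 + 166.5 + 196 + 31.5 + 58.5 = 490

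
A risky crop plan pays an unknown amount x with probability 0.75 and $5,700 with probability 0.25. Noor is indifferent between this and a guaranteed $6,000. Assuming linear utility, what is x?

0.75·x + 0.25·5700 = 6000
0.75·x = 6000 − 1425 = 4575
x = 4575 / 0.75 = 6100

x = $6,100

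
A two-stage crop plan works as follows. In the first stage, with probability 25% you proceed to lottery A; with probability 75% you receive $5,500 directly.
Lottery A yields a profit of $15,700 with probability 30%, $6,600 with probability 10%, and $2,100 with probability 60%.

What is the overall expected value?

EV(A) = 0.3 × 15700 + 0.1 × 6600 + 0.6 × 2100 = 4710 + 660 + 1260 = 6630
Branch B: 5500 (certain)
Overall = 0.25 × 6630 + 0.75 × 5500 = 1657.5 + 4125 = 5782.5

$5,782.50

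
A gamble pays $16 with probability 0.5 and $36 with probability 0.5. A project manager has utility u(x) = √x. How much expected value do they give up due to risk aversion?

E[u] = 0.5·√16 + 0.5·√36 = 0.5·4 + 0.5·6 = 5
CE = (5)² = 25
Risk premium = EV − CE = 26 − 25 = 1

$1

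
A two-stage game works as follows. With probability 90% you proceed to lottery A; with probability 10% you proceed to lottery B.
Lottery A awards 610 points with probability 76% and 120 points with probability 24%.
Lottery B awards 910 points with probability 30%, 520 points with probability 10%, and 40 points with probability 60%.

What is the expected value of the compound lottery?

EV(A) = 0.76 × 610 + 0.24 × 120 = 463.6 + 28.8 = 492.4
EV(B) = 0.3 × 910 + 0.1 × 520 + 0.6 × 40 = 273 + 52 + 24 = 349
Overall = 0.9 × 492.4 + 0.1 × 349 = 443.16 + 34.9 = 478.06

478.06 points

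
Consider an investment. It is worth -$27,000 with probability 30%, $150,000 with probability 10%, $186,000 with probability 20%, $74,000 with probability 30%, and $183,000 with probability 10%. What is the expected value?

$84,600

EV = 0.3 × (-27000) + 0.1 × 150000 + 0.2 × 186000 + 0.3 × 74000 + 0.1 × 183000 = -8100 + 15000 + 37200 + 22200 + 18300 = 84600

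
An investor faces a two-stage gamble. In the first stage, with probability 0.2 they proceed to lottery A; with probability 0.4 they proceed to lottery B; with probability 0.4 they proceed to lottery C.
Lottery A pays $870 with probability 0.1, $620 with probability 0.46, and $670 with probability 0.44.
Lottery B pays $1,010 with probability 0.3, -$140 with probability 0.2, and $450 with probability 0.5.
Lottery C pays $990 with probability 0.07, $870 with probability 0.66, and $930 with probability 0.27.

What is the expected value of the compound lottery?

$691.24

EV(A) = 0.1 × 870 + 0.46 × 620 + 0.44 × 670 = 87 + 285.2 + 294.8 = 667
EV(B) = 0.3 × 1010 + 0.2 × (-140) + 0.5 × 450 = 303 − 28 + 225 = 500
EV(C) = 0.07 × 990 + 0.66 × 870 + 0.27 × 930 = 69.3 + 574.2 + 251.1 = 894.6
Overall = 0.2 × 667 + 0.4 × 500 + 0.4 × 894.6 = 133.4 + 200 + 357.84 = 691.24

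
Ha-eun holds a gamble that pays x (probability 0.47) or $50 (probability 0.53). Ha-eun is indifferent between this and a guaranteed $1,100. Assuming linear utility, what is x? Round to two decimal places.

x = $2,284.04

0.47·x + 0.53·50 = 1100
0.47·x = 1100 − 26.5 = 1073.5
x = 1073.5 / 0.47 = 2284.0426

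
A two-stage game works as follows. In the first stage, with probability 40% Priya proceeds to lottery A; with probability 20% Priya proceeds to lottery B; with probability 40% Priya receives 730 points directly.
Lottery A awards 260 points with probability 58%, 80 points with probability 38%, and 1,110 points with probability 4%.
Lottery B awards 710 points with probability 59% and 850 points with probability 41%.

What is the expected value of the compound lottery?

EV(A) = 0.58 × 260 + 0.38 × 80 + 0.04 × 1110 = 150.8 + 30.4 + 44.4 = 225.6
EV(B) = 0.59 × 710 + 0.41 × 850 = 418.9 + 348.5 = 767.4
Branch C: 730 (certain)
Overall = 0.4 × 225.6 + 0.2 × 767.4 + 0.4 × 730 = 90.24 + 153.48 + 292 = 535.72

535.72 points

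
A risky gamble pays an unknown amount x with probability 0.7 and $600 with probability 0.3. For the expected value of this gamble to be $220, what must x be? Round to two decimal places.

x = $57.14

0.7·x + 0.3·600 = 220
0.7·x = 220 − 180 = 40
x = 40 / 0.7 = 57.1429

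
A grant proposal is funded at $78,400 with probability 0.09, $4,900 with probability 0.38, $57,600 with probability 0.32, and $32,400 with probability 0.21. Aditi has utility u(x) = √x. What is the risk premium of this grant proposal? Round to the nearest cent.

$6,465.04

E[u] = 0.09·√78400 + 0.38·√4900 + 0.32·√57600 + 0.21·√32400 = 0.09·280 + 0.38·70 + 0.32·240 + 0.21·180 = 166.4
CE = (166.4)² = 27688.96
Risk premium = EV − CE = 34154 − 27688.96 = 6465.04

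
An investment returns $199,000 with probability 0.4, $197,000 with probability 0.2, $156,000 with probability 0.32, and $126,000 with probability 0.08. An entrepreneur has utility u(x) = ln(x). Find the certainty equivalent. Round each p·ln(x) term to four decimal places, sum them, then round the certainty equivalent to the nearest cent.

$177,105.34

E[u] = 0.4·ln(199000) + 0.2·ln(197000) + 0.32·ln(156000) + 0.08·ln(126000) = 4.8804 + 2.4382 + 3.8264 + 0.9395 = 12.0845
CE = e^12.0845 ≈ 177105.34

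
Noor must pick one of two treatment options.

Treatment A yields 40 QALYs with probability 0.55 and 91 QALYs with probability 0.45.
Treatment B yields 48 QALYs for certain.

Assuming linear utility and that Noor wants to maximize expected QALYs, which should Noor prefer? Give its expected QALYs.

Treatment A = 0.55 × 40 + 0.45 × 91 = 22 + 40.95 = 62.95
Treatment B: 48 (certain)

Treatment A (62.95 QALYs)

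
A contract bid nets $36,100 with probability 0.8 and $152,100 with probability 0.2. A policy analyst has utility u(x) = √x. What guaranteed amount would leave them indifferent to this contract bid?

E[u] = 0.8·√36100 + 0.2·√152100 = 0.8·190 + 0.2·390 = 230
CE = (230)² = 52900

$52,900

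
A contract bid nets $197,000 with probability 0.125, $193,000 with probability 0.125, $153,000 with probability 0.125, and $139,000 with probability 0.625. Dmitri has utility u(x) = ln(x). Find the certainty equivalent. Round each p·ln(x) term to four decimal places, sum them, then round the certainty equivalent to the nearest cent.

E[u] = 0.125·ln(197000) + 0.125·ln(193000) + 0.125·ln(153000) + 0.625·ln(139000) = 1.5239 + 1.5213 + 1.4923 + 7.4014 = 11.9389
CE = e^11.9389 ≈ 153108.18

$153,108.18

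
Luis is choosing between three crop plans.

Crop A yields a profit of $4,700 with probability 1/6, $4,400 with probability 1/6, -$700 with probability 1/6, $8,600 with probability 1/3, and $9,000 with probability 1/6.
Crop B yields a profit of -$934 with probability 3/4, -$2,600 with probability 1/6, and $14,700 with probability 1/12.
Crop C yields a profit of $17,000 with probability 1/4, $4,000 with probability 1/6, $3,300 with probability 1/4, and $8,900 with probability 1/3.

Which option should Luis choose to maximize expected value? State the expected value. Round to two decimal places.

Crop A = 1/6 × 4700 + 1/6 × 4400 + 1/6 × (-700) + 1/3 × 8600 + 1/6 × 9000 = 783.3333 + 733.3333 − 116.6667 + 2866.6667 + 1500 = 5766.6667
Crop B = 3/4 × (-934) + 1/6 × (-2600) + 1/12 × 14700 = -700.5 − 433.3333 + 1225 = 91.1667
Crop C = 1/4 × 17000 + 1/6 × 4000 + 1/4 × 3300 + 1/3 × 8900 = 4250 + 666.6667 + 825 + 2966.6667 = 8708.3333

Crop C ($8,708.33)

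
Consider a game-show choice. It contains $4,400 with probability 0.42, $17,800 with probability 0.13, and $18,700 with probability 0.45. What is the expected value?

EV = 0.42 × 4400 + 0.13 × 17800 + 0.45 × 18700 = 1848 + 2314 + 8415 = 12577

$12,577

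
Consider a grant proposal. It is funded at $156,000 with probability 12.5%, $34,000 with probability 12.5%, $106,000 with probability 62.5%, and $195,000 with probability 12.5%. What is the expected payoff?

EV = 0.125 × 156000 + 0.125 × 34000 + 0.625 × 106000 + 0.125 × 195000 = 19500 + 4250 + 66250 + 24375 = 114375

$114,375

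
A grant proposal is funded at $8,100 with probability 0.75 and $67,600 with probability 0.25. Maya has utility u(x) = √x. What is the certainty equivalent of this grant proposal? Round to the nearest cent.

$17,556.25

E[u] = 0.75·√8100 + 0.25·√67600 = 0.75·90 + 0.25·260 = 132.5
CE = (132.5)² = 17556.25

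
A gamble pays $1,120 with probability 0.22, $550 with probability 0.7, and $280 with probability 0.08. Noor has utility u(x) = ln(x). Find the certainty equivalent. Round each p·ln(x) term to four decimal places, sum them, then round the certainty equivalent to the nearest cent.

$609.29

E[u] = 0.22·ln(1120) + 0.7·ln(550) + 0.08·ln(280) = 1.5446 + 4.4169 + 0.4508 = 6.4123
CE = e^6.4123 ≈ 609.29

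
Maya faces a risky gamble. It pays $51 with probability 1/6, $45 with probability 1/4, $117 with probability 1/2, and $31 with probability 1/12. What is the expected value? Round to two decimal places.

EV = 1/6 × 51 + 1/4 × 45 + 1/2 × 117 + 1/12 × 31 = 8.5 + 11.25 + 58.5 + 2.5833 = 80.8333

$80.83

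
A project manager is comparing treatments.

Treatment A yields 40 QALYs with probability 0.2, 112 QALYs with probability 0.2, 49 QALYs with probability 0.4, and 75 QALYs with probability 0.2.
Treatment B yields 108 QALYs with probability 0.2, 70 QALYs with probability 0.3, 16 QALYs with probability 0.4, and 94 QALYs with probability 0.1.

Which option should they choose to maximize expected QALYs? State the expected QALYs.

Treatment A (65 QALYs)

Treatment A = 0.2 × 40 + 0.2 × 112 + 0.4 × 49 + 0.2 × 75 = 8 + 22.4 + 19.6 + 15 = 65
Treatment B = 0.2 × 108 + 0.3 × 70 + 0.4 × 16 + 0.1 × 94 = 21.6 + 21 + 6.4 + 9.4 = 58.4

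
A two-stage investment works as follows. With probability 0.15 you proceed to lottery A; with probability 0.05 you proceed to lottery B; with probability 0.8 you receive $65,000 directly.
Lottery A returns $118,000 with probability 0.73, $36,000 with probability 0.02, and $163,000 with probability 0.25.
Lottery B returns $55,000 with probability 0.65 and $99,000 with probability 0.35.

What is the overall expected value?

$74,661.50

EV(A) = 0.73 × 118000 + 0.02 × 36000 + 0.25 × 163000 = 86140 + 720 + 40750 = 127610
EV(B) = 0.65 × 55000 + 0.35 × 99000 = 35750 + 34650 = 70400
Branch C: 65000 (certain)
Overall = 0.15 × 127610 + 0.05 × 70400 + 0.8 × 65000 = 19141.5 + 3520 + 52000 = 74661.5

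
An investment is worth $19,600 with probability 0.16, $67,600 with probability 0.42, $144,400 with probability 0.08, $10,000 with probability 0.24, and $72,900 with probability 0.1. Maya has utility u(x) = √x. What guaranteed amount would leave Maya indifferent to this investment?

$45,369

E[u] = 0.16·√19600 + 0.42·√67600 + 0.08·√144400 + 0.24·√10000 + 0.1·√72900 = 0.16·140 + 0.42·260 + 0.08·380 + 0.24·100 + 0.1·270 = 213
CE = (213)² = 45369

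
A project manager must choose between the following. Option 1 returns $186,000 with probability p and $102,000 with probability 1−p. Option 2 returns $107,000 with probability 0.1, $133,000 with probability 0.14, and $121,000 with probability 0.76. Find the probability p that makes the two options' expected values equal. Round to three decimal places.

EV(Option 2) = 0.1 × 107000 + 0.14 × 133000 + 0.76 × 121000 = 10700 + 18620 + 91960 = 121280
p·186000 + (1−p)·102000 = 121280
84000p + 102000 = 121280
p = (121280 − 102000) / 84000

p = 0.230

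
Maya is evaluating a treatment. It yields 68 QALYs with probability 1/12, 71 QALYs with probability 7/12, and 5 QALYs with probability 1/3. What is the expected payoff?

EV = 1/12 × 68 + 7/12 × 71 + 1/3 × 5 = 5.6667 + 41.4167 + 1.6667 = 48.75

48.75 QALYs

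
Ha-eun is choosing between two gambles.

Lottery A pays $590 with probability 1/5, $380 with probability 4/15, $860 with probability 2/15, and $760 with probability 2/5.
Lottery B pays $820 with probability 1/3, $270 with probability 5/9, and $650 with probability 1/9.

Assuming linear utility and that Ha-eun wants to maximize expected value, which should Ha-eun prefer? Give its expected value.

Lottery A ($638)

Lottery A = 1/5 × 590 + 4/15 × 380 + 2/15 × 860 + 2/5 × 760 = 118 + 101.3333 + 114.6667 + 304 = 638
Lottery B = 1/3 × 820 + 5/9 × 270 + 1/9 × 650 = 273.3333 + 150 + 72.2222 = 495.5556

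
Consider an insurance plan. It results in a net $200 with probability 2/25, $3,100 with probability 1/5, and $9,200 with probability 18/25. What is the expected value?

$7,260

EV = 2/25 × 200 + 1/5 × 3100 + 18/25 × 9200 = 16 + 620 + 6624 = 7260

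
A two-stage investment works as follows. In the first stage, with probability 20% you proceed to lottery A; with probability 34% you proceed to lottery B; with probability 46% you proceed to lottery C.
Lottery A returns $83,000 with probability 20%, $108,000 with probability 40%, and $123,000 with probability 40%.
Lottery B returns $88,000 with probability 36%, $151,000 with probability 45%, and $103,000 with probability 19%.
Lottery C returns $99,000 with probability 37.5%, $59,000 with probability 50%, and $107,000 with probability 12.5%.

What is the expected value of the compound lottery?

$99,128

EV(A) = 0.2 × 83000 + 0.4 × 108000 + 0.4 × 123000 = 16600 + 43200 + 49200 = 109000
EV(B) = 0.36 × 88000 + 0.45 × 151000 + 0.19 × 103000 = 31680 + 67950 + 19570 = 119200
EV(C) = 0.375 × 99000 + 0.5 × 59000 + 0.125 × 107000 = 37125 + 29500 + 13375 = 80000
Overall = 0.2 × 109000 + 0.34 × 119200 + 0.46 × 80000 = 21800 + 40528 + 36800 = 99128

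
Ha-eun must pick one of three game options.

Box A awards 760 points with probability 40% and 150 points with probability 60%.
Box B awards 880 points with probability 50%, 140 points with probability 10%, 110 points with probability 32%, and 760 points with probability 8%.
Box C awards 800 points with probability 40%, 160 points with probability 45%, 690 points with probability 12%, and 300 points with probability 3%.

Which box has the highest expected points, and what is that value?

Box B (550 points)

Box A = 0.4 × 760 + 0.6 × 150 = 304 + 90 = 394
Box B = 0.5 × 880 + 0.1 × 140 + 0.32 × 110 + 0.08 × 760 = 440 + 14 + 35.2 + 60.8 = 550
Box C = 0.4 × 800 + 0.45 × 160 + 0.12 × 690 + 0.03 × 300 = 320 + 72 + 82.8 + 9 = 483.8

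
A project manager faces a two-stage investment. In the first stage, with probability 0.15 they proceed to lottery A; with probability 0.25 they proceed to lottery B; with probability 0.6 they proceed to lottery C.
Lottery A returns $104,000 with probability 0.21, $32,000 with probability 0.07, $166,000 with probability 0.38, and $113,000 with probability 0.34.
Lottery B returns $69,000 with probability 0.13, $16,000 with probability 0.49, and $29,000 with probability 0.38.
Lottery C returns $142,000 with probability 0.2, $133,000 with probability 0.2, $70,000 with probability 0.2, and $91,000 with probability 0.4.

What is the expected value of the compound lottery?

$89,034.50

EV(A) = 0.21 × 104000 + 0.07 × 32000 + 0.38 × 166000 + 0.34 × 113000 = 21840 + 2240 + 63080 + 38420 = 125580
EV(B) = 0.13 × 69000 + 0.49 × 16000 + 0.38 × 29000 = 8970 + 7840 + 11020 = 27830
EV(C) = 0.2 × 142000 + 0.2 × 133000 + 0.2 × 70000 + 0.4 × 91000 = 28400 + 26600 + 14000 + 36400 = 105400
Overall = 0.15 × 125580 + 0.25 × 27830 + 0.6 × 105400 = 18837 + 6957.5 + 63240 = 89034.5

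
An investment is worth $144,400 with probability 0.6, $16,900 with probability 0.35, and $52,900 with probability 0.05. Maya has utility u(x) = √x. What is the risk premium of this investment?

$13,975

E[u] = 0.6·√144400 + 0.35·√16900 + 0.05·√52900 = 0.6·380 + 0.35·130 + 0.05·230 = 285
CE = (285)² = 81225
Risk premium = EV − CE = 95200 − 81225 = 13975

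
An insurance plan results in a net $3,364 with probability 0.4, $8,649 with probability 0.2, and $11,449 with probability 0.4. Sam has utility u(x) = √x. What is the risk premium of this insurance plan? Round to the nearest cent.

$497.84

E[u] = 0.4·√3364 + 0.2·√8649 + 0.4·√11449 = 0.4·58 + 0.2·93 + 0.4·107 = 84.6
CE = (84.6)² = 7157.16
Risk premium = EV − CE = 7655 − 7157.16 = 497.84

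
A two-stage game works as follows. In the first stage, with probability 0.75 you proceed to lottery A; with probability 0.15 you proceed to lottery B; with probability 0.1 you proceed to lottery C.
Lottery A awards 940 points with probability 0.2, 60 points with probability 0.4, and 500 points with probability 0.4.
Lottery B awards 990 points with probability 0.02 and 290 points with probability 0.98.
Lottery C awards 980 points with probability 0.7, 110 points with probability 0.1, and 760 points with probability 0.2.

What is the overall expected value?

439.5 points

EV(A) = 0.2 × 940 + 0.4 × 60 + 0.4 × 500 = 188 + 24 + 200 = 412
EV(B) = 0.02 × 990 + 0.98 × 290 = 19.8 + 284.2 = 304
EV(C) = 0.7 × 980 + 0.1 × 110 + 0.2 × 760 = 686 + 11 + 152 = 849
Overall = 0.75 × 412 + 0.15 × 304 + 0.1 × 849 = 309 + 45.6 + 84.9 = 439.5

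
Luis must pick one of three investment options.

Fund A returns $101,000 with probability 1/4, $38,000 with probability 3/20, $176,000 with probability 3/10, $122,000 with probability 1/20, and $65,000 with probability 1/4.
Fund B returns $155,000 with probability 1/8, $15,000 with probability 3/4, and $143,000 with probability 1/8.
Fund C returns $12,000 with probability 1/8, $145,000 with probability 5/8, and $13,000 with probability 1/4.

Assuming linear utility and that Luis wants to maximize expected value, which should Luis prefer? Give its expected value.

Fund A = 1/4 × 101000 + 3/20 × 38000 + 3/10 × 176000 + 1/20 × 122000 + 1/4 × 65000 = 25250 + 5700 + 52800 + 6100 + 16250 = 106100
Fund B = 1/8 × 155000 + 3/4 × 15000 + 1/8 × 143000 = 19375 + 11250 + 17875 = 48500
Fund C = 1/8 × 12000 + 5/8 × 145000 + 1/4 × 13000 = 1500 + 90625 + 3250 = 95375

Fund A ($106,100)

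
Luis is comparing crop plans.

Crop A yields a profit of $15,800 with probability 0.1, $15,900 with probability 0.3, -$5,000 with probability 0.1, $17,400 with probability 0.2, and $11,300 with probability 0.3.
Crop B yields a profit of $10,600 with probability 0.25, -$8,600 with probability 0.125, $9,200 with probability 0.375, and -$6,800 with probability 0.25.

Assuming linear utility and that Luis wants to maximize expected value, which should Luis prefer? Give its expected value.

Crop A ($12,720)

Crop A = 0.1 × 15800 + 0.3 × 15900 + 0.1 × (-5000) + 0.2 × 17400 + 0.3 × 11300 = 1580 + 4770 − 500 + 3480 + 3390 = 12720
Crop B = 0.25 × 10600 + 0.125 × (-8600) + 0.375 × 9200 + 0.25 × (-6800) = 2650 − 1075 + 3450 − 1700 = 3325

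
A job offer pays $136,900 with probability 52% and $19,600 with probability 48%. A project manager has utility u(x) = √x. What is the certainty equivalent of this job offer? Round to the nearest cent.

E[u] = 0.52·√136900 + 0.48·√19600 = 0.52·370 + 0.48·140 = 259.6
CE = (259.6)² = 67392.16

$67,392.16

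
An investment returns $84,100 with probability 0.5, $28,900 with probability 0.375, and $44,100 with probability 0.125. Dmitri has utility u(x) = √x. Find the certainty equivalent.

E[u] = 0.5·√84100 + 0.375·√28900 + 0.125·√44100 = 0.5·290 + 0.375·170 + 0.125·210 = 235
CE = (235)² = 55225

$55,225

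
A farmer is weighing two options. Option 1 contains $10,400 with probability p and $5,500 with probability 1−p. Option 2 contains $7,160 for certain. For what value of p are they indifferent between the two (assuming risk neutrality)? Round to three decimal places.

p·10400 + (1−p)·5500 = 7160
4900p + 5500 = 7160
p = (7160 − 5500) / 4900

p = 0.339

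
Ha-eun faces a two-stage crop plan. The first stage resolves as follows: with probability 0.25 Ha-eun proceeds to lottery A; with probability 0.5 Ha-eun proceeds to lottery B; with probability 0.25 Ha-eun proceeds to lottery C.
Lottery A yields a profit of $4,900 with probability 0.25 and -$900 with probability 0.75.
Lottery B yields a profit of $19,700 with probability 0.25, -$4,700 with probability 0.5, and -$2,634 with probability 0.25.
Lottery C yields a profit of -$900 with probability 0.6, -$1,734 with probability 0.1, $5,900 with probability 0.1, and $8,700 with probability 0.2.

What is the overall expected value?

EV(A) = 0.25 × 4900 + 0.75 × (-900) = 1225 − 675 = 550
EV(B) = 0.25 × 19700 + 0.5 × (-4700) + 0.25 × (-2634) = 4925 − 2350 − 658.5 = 1916.5
EV(C) = 0.6 × (-900) + 0.1 × (-1734) + 0.1 × 5900 + 0.2 × 8700 = -540 − 173.4 + 590 + 1740 = 1616.6
Overall = 0.25 × 550 + 0.5 × 1916.5 + 0.25 × 1616.6 = 137.5 + 958.25 + 404.15 = 1499.9

$1,499.90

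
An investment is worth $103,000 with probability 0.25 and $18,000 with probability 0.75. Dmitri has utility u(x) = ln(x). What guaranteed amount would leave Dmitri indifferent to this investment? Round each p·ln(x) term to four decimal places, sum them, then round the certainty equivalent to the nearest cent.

E[u] = 0.25·ln(103000) + 0.75·ln(18000) = 2.8856 + 7.3486 = 10.2342
CE = e^10.2342 ≈ 27839.19

$27,839.19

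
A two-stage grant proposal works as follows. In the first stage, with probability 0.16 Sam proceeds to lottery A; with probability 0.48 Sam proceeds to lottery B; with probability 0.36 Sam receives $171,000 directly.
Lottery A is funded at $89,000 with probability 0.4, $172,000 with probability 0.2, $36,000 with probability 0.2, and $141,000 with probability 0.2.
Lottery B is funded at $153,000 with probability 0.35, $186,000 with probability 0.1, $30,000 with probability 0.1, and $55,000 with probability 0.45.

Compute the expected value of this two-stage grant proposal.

$126,376

EV(A) = 0.4 × 89000 + 0.2 × 172000 + 0.2 × 36000 + 0.2 × 141000 = 35600 + 34400 + 7200 + 28200 = 105400
EV(B) = 0.35 × 153000 + 0.1 × 186000 + 0.1 × 30000 + 0.45 × 55000 = 53550 + 18600 + 3000 + 24750 = 99900
Branch C: 171000 (certain)
Overall = 0.16 × 105400 + 0.48 × 99900 + 0.36 × 171000 = 16864 + 47952 + 61560 = 126376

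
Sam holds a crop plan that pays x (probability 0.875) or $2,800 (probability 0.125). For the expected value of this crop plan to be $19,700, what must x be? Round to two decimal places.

x = $22,114.29

0.875·x + 0.125·2800 = 19700
0.875·x = 19700 − 350 = 19350
x = 19350 / 0.875 = 22114.2857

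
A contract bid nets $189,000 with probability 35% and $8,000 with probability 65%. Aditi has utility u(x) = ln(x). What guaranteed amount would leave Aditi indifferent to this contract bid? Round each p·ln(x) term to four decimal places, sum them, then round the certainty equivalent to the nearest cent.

E[u] = 0.35·ln(189000) + 0.65·ln(8000) = 4.2523 + 5.8417 = 10.0940
CE = e^10.0940 ≈ 24197.39

$24,197.39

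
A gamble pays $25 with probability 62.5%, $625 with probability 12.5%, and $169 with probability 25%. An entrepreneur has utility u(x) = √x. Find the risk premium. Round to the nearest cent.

E[u] = 0.625·√25 + 0.125·√625 + 0.25·√169 = 0.625·5 + 0.125·25 + 0.25·13 = 9.5
CE = (9.5)² = 90.25
Risk premium = EV − CE = 136 − 90.25 = 45.75

$45.75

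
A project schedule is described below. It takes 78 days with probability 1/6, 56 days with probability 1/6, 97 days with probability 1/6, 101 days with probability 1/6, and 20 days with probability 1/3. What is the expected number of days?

62 days

EV = 1/6 × 78 + 1/6 × 56 + 1/6 × 97 + 1/6 × 101 + 1/3 × 20 = 13 + 9.3333 + 16.1667 + 16.8333 + 6.6667 = 62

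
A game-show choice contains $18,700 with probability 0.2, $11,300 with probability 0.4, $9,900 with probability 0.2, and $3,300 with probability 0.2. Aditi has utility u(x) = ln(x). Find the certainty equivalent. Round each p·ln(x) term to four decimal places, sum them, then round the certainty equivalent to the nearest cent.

E[u] = 0.2·ln(18700) + 0.4·ln(11300) + 0.2·ln(9900) + 0.2·ln(3300) = 1.9673 + 3.7330 + 1.8401 + 1.6203 = 9.1607
CE = e^9.1607 ≈ 9515.72

$9,515.72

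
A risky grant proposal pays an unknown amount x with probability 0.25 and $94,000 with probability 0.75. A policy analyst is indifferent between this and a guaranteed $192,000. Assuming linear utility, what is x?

0.25·x + 0.75·94000 = 192000
0.25·x = 192000 − 70500 = 121500
x = 121500 / 0.25 = 486000

x = $486,000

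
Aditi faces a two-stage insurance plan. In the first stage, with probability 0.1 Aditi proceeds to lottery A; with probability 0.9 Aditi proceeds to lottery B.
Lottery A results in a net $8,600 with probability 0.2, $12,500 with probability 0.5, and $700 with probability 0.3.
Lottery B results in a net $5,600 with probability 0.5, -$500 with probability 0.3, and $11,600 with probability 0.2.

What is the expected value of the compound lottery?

EV(A) = 0.2 × 8600 + 0.5 × 12500 + 0.3 × 700 = 1720 + 6250 + 210 = 8180
EV(B) = 0.5 × 5600 + 0.3 × (-500) + 0.2 × 11600 = 2800 − 150 + 2320 = 4970
Overall = 0.1 × 8180 + 0.9 × 4970 = 818 + 4473 = 5291

$5,291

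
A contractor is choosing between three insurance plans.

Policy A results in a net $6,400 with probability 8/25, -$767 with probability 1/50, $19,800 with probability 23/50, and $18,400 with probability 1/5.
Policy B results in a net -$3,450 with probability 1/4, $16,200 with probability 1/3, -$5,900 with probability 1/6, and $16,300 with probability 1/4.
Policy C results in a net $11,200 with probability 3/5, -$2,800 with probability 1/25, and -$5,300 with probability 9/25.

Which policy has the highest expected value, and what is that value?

Policy A = 8/25 × 6400 + 1/50 × (-767) + 23/50 × 19800 + 1/5 × 18400 = 2048 − 15.34 + 9108 + 3680 = 14820.66
Policy B = 1/4 × (-3450) + 1/3 × 16200 + 1/6 × (-5900) + 1/4 × 16300 = -862.5 + 5400 − 983.3333 + 4075 = 7629.1667
Policy C = 3/5 × 11200 + 1/25 × (-2800) + 9/25 × (-5300) = 6720 − 112 − 1908 = 4700

Policy A ($14,820.66)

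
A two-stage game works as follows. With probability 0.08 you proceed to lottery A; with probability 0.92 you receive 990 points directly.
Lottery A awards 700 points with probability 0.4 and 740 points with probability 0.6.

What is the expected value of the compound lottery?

968.72 points

EV(A) = 0.4 × 700 + 0.6 × 740 = 280 + 444 = 724
Branch B: 990 (certain)
Overall = 0.08 × 724 + 0.92 × 990 = 57.92 + 910.8 = 968.72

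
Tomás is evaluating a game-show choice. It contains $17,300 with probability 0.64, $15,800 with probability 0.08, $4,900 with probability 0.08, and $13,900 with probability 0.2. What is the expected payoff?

$15,508

EV = 0.64 × 17300 + 0.08 × 15800 + 0.08 × 4900 + 0.2 × 13900 = 11072 + 1264 + 392 + 2780 = 15508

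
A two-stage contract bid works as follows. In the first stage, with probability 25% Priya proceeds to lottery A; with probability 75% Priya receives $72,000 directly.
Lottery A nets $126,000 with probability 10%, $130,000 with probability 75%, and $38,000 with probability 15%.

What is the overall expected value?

$82,950

EV(A) = 0.1 × 126000 + 0.75 × 130000 + 0.15 × 38000 = 12600 + 97500 + 5700 = 115800
Branch B: 72000 (certain)
Overall = 0.25 × 115800 + 0.75 × 72000 = 28950 + 54000 = 82950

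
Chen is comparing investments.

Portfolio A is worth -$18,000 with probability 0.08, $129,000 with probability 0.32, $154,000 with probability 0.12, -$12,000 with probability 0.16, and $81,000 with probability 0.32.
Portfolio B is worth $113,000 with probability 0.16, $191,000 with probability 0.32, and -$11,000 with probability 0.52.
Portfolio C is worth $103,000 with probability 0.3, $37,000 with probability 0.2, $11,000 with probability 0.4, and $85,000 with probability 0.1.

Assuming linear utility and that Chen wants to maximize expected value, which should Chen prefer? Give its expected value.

Portfolio A ($82,320)

Portfolio A = 0.08 × (-18000) + 0.32 × 129000 + 0.12 × 154000 + 0.16 × (-12000) + 0.32 × 81000 = -1440 + 41280 + 18480 − 1920 + 25920 = 82320
Portfolio B = 0.16 × 113000 + 0.32 × 191000 + 0.52 × (-11000) = 18080 + 61120 − 5720 = 73480
Portfolio C = 0.3 × 103000 + 0.2 × 37000 + 0.4 × 11000 + 0.1 × 85000 = 30900 + 7400 + 4400 + 8500 = 51200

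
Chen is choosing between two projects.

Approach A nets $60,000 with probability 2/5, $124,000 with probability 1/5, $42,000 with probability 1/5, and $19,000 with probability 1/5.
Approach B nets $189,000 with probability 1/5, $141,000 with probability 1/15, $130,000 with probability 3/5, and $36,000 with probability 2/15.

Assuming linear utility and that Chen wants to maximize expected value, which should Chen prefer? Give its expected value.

Approach A = 2/5 × 60000 + 1/5 × 124000 + 1/5 × 42000 + 1/5 × 19000 = 24000 + 24800 + 8400 + 3800 = 61000
Approach B = 1/5 × 189000 + 1/15 × 141000 + 3/5 × 130000 + 2/15 × 36000 = 37800 + 9400 + 78000 + 4800 = 130000

Approach B ($130,000)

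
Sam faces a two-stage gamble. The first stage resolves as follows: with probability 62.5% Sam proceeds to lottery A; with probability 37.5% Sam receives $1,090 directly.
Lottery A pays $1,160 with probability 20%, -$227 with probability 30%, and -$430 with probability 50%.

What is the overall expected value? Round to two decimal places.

$376.81

EV(A) = 0.2 × 1160 + 0.3 × (-227) + 0.5 × (-430) = 232 − 68.1 − 215 = -51.1
Branch B: 1090 (certain)
Overall = 0.625 × (-51.1) + 0.375 × 1090 = -31.9375 + 408.75 = 376.8125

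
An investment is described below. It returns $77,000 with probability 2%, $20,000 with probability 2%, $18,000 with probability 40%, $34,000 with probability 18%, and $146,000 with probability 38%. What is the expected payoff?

$70,740

EV = 0.02 × 77000 + 0.02 × 20000 + 0.4 × 18000 + 0.18 × 34000 + 0.38 × 146000 = 1540 + 400 + 7200 + 6120 + 55480 = 70740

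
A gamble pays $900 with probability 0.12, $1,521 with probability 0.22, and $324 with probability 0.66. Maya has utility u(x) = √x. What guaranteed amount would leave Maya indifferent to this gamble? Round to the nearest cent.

E[u] = 0.12·√900 + 0.22·√1521 + 0.66·√324 = 0.12·30 + 0.22·39 + 0.66·18 = 24.06
CE = (24.06)² = 578.8836

$578.88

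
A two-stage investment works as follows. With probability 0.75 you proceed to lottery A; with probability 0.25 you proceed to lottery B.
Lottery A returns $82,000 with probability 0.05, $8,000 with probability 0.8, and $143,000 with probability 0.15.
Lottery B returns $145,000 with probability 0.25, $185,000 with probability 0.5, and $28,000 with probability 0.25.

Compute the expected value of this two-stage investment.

EV(A) = 0.05 × 82000 + 0.8 × 8000 + 0.15 × 143000 = 4100 + 6400 + 21450 = 31950
EV(B) = 0.25 × 145000 + 0.5 × 185000 + 0.25 × 28000 = 36250 + 92500 + 7000 = 135750
Overall = 0.75 × 31950 + 0.25 × 135750 = 23962.5 + 33937.5 = 57900

$57,900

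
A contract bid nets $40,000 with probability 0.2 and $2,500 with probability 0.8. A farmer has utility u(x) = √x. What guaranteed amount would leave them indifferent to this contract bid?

E[u] = 0.2·√40000 + 0.8·√2500 = 0.2·200 + 0.8·50 = 80
CE = (80)² = 6400

$6,400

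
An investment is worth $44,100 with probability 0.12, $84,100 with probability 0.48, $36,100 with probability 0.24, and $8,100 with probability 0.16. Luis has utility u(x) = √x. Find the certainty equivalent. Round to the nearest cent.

$50,355.36

E[u] = 0.12·√44100 + 0.48·√84100 + 0.24·√36100 + 0.16·√8100 = 0.12·210 + 0.48·290 + 0.24·190 + 0.16·90 = 224.4
CE = (224.4)² = 50355.36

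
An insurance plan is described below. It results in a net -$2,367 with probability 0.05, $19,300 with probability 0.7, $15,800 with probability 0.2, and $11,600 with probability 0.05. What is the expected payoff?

$17,131.65

EV = 0.05 × (-2367) + 0.7 × 19300 + 0.2 × 15800 + 0.05 × 11600 = -118.35 + 13510 + 3160 + 580 = 17131.65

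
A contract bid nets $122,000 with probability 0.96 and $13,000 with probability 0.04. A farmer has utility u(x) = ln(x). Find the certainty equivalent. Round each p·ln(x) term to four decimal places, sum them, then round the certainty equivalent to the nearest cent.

$111,546.85

E[u] = 0.96·ln(122000) + 0.04·ln(13000) = 11.2433 + 0.3789 = 11.6222
CE = e^11.6222 ≈ 111546.85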